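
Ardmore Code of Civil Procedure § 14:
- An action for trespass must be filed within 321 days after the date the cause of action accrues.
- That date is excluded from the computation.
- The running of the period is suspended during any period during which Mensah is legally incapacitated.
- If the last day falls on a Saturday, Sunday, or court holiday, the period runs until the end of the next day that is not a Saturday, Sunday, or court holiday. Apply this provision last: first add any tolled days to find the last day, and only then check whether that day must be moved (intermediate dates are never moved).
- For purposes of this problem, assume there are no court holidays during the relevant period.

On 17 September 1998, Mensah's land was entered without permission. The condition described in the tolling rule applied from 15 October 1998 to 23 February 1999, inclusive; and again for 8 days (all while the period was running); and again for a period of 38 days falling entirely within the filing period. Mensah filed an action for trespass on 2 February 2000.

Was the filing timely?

321 days after 17 September 1998 is August 4, 1999.
From October 15, 1998 through February 23, 1999 inclusive is 132 days; tolling adds 132 days: August 4, 1999 + 132 days = December 14, 1999.
Tolling adds 8 days: December 14, 1999 + 8 days = December 22, 1999.
Tolling adds 38 days: December 22, 1999 + 38 days = January 29, 2000.
January 29, 2000 is Saturday; January 30, 2000 is Sunday. The next qualifying day is January 31, 2000.
The deadline is January 31, 2000; the filing on February 2, 2000 is after that date.

No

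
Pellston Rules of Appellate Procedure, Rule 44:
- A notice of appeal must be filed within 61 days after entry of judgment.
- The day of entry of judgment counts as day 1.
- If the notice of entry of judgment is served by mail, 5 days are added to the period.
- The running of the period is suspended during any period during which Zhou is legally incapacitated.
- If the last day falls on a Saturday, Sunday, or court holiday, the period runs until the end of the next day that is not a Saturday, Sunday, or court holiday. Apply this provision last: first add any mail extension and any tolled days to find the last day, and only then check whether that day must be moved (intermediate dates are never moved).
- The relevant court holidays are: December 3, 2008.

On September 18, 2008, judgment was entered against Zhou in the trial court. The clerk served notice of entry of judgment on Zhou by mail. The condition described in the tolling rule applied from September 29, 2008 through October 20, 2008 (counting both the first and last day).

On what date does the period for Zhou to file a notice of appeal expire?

Counting September 18, 2008 as day 1, day 61 is November 17, 2008.
Service was by mail, adding 5 days: November 17, 2008 + 5 days = November 22, 2008.
From September 29, 2008 through October 20, 2008 inclusive is 22 days; tolling adds 22 days: November 22, 2008 + 22 days = December 14, 2008.
December 14, 2008 is Sunday. The next qualifying day is December 15, 2008.

December 15, 2008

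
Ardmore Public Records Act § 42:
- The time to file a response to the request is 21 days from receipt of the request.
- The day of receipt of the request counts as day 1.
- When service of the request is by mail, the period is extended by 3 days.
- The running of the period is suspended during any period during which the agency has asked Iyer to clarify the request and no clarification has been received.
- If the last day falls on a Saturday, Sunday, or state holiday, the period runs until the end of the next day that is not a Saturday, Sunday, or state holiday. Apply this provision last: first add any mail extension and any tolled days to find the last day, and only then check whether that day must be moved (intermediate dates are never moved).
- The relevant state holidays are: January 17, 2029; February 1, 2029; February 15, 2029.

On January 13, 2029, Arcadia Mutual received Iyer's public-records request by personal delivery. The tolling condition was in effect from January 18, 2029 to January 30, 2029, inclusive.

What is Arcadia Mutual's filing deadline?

February 16, 2029

Counting January 13, 2029 as day 1, day 21 is February 2, 2029.
Service was not by mail, so no mail extension applies.
From January 18, 2029 through January 30, 2029 inclusive is 13 days; tolling adds 13 days: February 2, 2029 + 13 days = February 15, 2029.
February 15, 2029 is a listed holiday. The next qualifying day is February 16, 2029.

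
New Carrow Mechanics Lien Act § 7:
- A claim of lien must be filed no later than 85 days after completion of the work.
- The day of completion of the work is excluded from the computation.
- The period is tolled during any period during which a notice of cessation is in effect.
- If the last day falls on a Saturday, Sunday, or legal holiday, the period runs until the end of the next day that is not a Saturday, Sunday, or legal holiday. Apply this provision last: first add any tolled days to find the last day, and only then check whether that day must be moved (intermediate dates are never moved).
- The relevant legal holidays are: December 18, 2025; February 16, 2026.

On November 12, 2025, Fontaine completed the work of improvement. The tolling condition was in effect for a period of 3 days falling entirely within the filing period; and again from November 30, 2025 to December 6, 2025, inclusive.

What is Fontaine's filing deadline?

February 17, 2026

85 days after November 12, 2025 is February 5, 2026.
Tolling adds 3 days: February 5, 2026 + 3 days = February 8, 2026.
From November 30, 2025 through December 6, 2025 inclusive is 7 days; tolling adds 7 days: February 8, 2026 + 7 days = February 15, 2026.
February 15, 2026 is Sunday; February 16, 2026 is a listed holiday. The next qualifying day is February 17, 2026.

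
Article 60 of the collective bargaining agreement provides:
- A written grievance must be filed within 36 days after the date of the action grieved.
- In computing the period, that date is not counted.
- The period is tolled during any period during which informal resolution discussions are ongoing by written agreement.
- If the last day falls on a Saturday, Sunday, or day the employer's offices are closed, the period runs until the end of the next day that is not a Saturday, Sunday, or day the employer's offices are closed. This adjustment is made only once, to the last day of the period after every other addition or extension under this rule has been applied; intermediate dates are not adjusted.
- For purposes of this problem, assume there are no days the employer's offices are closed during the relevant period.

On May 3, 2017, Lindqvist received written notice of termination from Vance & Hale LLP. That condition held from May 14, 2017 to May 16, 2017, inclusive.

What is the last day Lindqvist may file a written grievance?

June 12, 2017

36 days after May 3, 2017 is June 8, 2017.
From May 14, 2017 through May 16, 2017 inclusive is 3 days; tolling adds 3 days: June 8, 2017 + 3 days = June 11, 2017.
June 11, 2017 is Sunday. The next qualifying day is June 12, 2017.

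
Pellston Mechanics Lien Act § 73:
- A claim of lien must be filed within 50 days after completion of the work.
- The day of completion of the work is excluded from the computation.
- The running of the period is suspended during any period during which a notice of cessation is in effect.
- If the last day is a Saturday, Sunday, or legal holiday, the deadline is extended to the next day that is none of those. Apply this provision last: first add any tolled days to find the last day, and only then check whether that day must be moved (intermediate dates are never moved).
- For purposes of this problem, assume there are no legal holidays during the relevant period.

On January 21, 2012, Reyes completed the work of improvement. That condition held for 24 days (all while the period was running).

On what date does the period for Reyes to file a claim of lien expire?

50 days after January 21, 2012 is March 11, 2012.
Tolling adds 24 days: March 11, 2012 + 24 days = April 4, 2012.
April 4, 2012 is a Wednesday and not a legal holiday, so no extension applies.

April 4, 2012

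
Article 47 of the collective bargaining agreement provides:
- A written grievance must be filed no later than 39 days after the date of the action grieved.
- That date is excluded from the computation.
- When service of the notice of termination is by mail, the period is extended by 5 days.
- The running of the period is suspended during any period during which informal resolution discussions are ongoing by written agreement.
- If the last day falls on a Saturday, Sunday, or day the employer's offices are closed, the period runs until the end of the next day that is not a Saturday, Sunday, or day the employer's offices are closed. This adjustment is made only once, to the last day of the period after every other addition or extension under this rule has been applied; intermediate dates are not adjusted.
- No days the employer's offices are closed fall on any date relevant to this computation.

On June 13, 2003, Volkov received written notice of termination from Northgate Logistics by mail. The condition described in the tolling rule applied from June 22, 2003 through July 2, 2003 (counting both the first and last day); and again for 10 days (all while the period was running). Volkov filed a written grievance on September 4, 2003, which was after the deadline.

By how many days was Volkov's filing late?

17 days

39 days after June 13, 2003 is July 22, 2003.
Service was by mail, adding 5 days: July 22, 2003 + 5 days = July 27, 2003.
From June 22, 2003 through July 2, 2003 inclusive is 11 days; tolling adds 11 days: July 27, 2003 + 11 days = August 7, 2003.
Tolling adds 10 days: August 7, 2003 + 10 days = August 17, 2003.
August 17, 2003 is Sunday. The next qualifying day is August 18, 2003.
The deadline is August 18, 2003; from August 18, 2003 to September 4, 2003 is 17 days.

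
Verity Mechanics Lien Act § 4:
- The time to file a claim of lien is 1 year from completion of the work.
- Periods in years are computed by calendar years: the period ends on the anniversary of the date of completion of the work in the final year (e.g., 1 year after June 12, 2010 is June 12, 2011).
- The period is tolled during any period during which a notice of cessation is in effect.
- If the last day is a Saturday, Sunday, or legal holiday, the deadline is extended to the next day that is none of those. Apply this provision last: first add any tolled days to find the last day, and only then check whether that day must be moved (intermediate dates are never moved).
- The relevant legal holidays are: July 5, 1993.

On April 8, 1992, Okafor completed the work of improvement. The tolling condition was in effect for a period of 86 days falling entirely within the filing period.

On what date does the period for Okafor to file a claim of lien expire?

1 year after April 8, 1992 is April 8, 1993.
Tolling adds 86 days: April 8, 1993 + 86 days = July 3, 1993.
July 3, 1993 is Saturday; July 4, 1993 is Sunday; July 5, 1993 is a listed holiday. The next qualifying day is July 6, 1993.

July 6, 1993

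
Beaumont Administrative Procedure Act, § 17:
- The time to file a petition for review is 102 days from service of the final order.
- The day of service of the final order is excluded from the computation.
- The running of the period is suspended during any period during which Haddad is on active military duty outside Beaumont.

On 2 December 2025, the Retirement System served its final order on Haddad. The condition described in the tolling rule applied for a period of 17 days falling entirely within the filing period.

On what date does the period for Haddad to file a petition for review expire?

March 31, 2026

102 days after 2 December 2025 is March 14, 2026.
Tolling adds 17 days: March 14, 2026 + 17 days = March 31, 2026.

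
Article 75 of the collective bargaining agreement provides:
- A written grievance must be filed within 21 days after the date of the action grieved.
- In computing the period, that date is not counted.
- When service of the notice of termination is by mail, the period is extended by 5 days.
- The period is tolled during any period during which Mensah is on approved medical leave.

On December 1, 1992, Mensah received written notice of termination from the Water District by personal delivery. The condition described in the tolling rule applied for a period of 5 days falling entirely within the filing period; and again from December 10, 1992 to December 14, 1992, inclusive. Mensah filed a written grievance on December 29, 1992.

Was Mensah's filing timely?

Yes

21 days after December 1, 1992 is December 22, 1992.
Service was not by mail, so no mail extension applies.
Tolling adds 5 days: December 22, 1992 + 5 days = December 27, 1992.
From December 10, 1992 through December 14, 1992 inclusive is 5 days; tolling adds 5 days: December 27, 1992 + 5 days = January 1, 1993.
The deadline is January 1, 1993; the filing on December 29, 1992 is on or before that date.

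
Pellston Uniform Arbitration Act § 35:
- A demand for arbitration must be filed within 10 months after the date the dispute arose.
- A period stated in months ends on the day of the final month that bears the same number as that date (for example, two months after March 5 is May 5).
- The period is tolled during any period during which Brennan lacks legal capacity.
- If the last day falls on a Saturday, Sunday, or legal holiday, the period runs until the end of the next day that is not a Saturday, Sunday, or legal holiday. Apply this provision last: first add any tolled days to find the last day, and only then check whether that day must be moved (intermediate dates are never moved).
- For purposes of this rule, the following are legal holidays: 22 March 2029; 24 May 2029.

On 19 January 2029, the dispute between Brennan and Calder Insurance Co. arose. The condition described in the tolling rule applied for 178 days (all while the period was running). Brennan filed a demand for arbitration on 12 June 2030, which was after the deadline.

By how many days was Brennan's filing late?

10 months after 19 January 2029 is November 19, 2029.
Tolling adds 178 days: November 19, 2029 + 178 days = May 16, 2030.
May 16, 2030 is a Thursday and not a legal holiday, so no extension applies.
The deadline is May 16, 2030; from May 16, 2030 to June 12, 2030 is 27 days.

27 days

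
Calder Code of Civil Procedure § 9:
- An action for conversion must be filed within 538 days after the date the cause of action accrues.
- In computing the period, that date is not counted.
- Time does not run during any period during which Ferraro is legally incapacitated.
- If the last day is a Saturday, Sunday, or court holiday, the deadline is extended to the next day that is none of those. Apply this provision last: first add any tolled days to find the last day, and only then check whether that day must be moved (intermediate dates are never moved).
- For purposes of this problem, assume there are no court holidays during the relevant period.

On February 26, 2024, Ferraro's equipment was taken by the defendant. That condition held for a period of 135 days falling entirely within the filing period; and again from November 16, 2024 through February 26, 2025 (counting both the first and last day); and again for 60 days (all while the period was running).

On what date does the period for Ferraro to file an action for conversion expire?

June 11, 2026

538 days after February 26, 2024 is August 17, 2025.
Tolling adds 135 days: August 17, 2025 + 135 days = December 30, 2025.
From November 16, 2024 through February 26, 2025 inclusive is 103 days; tolling adds 103 days: December 30, 2025 + 103 days = April 12, 2026.
Tolling adds 60 days: April 12, 2026 + 60 days = June 11, 2026.
June 11, 2026 is a Thursday and not a court holiday, so no extension applies.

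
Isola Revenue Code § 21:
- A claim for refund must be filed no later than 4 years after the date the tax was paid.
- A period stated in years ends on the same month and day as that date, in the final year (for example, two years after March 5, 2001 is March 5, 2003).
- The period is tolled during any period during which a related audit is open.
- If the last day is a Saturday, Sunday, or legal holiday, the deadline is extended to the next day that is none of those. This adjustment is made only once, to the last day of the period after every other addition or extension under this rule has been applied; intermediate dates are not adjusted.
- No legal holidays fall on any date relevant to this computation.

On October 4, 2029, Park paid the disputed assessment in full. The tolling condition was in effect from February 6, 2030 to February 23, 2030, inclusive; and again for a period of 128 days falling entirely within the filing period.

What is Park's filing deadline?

February 27, 2034

4 years after October 4, 2029 is October 4, 2033.
From February 6, 2030 through February 23, 2030 inclusive is 18 days; tolling adds 18 days: October 4, 2033 + 18 days = October 22, 2033.
Tolling adds 128 days: October 22, 2033 + 128 days = February 27, 2034.
February 27, 2034 is a Monday and not a legal holiday, so no extension applies.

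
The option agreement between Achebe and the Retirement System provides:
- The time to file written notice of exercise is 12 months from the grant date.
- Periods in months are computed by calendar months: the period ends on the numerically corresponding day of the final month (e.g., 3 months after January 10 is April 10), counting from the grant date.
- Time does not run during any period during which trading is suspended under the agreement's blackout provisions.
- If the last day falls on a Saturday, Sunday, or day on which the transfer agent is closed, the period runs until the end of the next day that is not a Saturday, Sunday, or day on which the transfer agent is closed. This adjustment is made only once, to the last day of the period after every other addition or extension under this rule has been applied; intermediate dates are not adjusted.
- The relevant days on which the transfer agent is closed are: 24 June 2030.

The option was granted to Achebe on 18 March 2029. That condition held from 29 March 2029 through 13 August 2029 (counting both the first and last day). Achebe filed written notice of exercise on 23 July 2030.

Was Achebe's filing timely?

Yes

12 months after 18 March 2029 is March 18, 2030.
From March 29, 2029 through August 13, 2029 inclusive is 138 days; tolling adds 138 days: March 18, 2030 + 138 days = August 3, 2030.
August 3, 2030 is Saturday; August 4, 2030 is Sunday. The next qualifying day is August 5, 2030.
The deadline is August 5, 2030; the filing on July 23, 2030 is on or before that date.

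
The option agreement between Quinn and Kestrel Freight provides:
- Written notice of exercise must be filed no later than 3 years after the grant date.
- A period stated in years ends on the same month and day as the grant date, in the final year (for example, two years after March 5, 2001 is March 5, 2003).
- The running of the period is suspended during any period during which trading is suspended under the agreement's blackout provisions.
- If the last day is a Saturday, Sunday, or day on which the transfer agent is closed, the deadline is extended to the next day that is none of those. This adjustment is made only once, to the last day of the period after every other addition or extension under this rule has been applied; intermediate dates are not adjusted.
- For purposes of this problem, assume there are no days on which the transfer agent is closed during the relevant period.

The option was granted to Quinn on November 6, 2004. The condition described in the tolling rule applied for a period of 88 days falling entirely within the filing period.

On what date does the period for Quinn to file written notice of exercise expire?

February 4, 2008

3 years after November 6, 2004 is November 6, 2007.
Tolling adds 88 days: November 6, 2007 + 88 days = February 2, 2008.
February 2, 2008 is Saturday; February 3, 2008 is Sunday. The next qualifying day is February 4, 2008.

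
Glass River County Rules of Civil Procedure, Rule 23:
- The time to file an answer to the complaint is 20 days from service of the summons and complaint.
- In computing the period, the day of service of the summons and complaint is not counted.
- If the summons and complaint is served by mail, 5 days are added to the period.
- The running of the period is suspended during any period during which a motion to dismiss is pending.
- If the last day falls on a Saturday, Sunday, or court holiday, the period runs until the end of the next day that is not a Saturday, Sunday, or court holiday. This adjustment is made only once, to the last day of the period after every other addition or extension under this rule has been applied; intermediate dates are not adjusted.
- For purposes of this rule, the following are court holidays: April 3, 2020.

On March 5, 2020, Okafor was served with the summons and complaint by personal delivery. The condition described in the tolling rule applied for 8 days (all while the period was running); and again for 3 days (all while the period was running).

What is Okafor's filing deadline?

April 6, 2020

20 days after March 5, 2020 is March 25, 2020.
Service was not by mail, so no mail extension applies.
Tolling adds 8 days: March 25, 2020 + 8 days = April 2, 2020.
Tolling adds 3 days: April 2, 2020 + 3 days = April 5, 2020.
April 5, 2020 is Sunday. The next qualifying day is April 6, 2020.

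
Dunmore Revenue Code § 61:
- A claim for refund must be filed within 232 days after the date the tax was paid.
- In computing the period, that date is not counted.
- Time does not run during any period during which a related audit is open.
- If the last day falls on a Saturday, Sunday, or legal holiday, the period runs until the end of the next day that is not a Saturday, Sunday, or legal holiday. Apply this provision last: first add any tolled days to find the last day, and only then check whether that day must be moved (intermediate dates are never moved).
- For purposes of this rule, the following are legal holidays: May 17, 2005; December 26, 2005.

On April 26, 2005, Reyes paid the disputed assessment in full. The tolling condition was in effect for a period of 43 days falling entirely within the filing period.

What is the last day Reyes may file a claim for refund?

January 26, 2006

232 days after April 26, 2005 is December 14, 2005.
Tolling adds 43 days: December 14, 2005 + 43 days = January 26, 2006.
January 26, 2006 is a Thursday and not a legal holiday, so no extension applies.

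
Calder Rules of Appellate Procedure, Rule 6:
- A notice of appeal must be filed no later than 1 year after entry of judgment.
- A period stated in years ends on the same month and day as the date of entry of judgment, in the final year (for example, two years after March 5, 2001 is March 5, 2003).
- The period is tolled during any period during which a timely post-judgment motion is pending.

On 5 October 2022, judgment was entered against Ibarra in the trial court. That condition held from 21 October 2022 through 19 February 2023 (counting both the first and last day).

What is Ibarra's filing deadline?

February 4, 2024

1 year after 5 October 2022 is October 5, 2023.
From October 21, 2022 through February 19, 2023 inclusive is 122 days; tolling adds 122 days: October 5, 2023 + 122 days = February 4, 2024.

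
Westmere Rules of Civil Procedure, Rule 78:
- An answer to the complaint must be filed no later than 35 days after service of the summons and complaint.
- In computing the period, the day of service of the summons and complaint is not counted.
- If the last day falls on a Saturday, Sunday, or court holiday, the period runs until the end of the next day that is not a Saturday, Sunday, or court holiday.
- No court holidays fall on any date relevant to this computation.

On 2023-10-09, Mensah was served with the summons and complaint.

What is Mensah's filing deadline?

35 days after 2023-10-09 is November 13, 2023.
November 13, 2023 is a Monday and not a court holiday, so no extension applies.

November 13, 2023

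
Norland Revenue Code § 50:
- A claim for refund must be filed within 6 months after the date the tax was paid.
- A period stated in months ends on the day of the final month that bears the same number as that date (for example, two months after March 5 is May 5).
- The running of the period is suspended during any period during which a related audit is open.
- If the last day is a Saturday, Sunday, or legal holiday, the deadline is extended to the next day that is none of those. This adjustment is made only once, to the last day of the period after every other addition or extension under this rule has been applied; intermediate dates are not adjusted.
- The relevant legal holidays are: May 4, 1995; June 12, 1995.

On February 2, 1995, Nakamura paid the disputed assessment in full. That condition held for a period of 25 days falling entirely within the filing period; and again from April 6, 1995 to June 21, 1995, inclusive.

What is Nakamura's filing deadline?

November 13, 1995

6 months after February 2, 1995 is August 2, 1995.
Tolling adds 25 days: August 2, 1995 + 25 days = August 27, 1995.
From April 6, 1995 through June 21, 1995 inclusive is 77 days; tolling adds 77 days: August 27, 1995 + 77 days = November 12, 1995.
November 12, 1995 is Sunday. The next qualifying day is November 13, 1995.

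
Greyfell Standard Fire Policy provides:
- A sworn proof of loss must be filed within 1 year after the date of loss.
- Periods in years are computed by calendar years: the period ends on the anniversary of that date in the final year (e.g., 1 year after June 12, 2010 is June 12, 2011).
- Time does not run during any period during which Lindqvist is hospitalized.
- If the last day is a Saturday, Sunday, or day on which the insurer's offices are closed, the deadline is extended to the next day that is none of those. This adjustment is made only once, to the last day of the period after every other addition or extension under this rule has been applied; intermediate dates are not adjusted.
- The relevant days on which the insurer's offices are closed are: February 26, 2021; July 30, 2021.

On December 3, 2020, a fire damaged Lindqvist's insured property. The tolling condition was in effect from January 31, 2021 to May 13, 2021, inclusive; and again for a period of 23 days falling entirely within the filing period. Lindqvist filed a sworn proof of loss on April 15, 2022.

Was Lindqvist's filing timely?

No

1 year after December 3, 2020 is December 3, 2021.
From January 31, 2021 through May 13, 2021 inclusive is 103 days; tolling adds 103 days: December 3, 2021 + 103 days = March 16, 2022.
Tolling adds 23 days: March 16, 2022 + 23 days = April 8, 2022.
April 8, 2022 is a Friday and not a day on which the insurer's offices are closed, so no extension applies.
The deadline is April 8, 2022; the filing on April 15, 2022 is after that date.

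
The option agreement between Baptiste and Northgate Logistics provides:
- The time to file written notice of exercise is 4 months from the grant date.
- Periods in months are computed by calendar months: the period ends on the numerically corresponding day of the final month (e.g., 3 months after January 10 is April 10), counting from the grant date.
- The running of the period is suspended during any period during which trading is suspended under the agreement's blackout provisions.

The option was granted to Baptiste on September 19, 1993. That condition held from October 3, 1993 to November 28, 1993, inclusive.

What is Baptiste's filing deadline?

March 17, 1994

4 months after September 19, 1993 is January 19, 1994.
From October 3, 1993 through November 28, 1993 inclusive is 57 days; tolling adds 57 days: January 19, 1994 + 57 days = March 17, 1994.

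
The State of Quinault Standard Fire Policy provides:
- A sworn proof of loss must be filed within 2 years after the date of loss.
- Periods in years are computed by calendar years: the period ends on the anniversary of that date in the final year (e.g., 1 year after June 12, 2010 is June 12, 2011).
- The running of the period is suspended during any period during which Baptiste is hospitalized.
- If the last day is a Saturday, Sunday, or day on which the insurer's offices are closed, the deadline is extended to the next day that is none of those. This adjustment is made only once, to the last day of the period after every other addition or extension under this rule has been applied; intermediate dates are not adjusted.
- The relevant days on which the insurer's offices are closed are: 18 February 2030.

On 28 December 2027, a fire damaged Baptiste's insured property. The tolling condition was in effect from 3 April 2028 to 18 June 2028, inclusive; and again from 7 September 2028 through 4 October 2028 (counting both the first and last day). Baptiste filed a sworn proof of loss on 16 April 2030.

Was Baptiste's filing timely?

No

2 years after 28 December 2027 is December 28, 2029.
From April 3, 2028 through June 18, 2028 inclusive is 77 days; tolling adds 77 days: December 28, 2029 + 77 days = March 15, 2030.
From September 7, 2028 through October 4, 2028 inclusive is 28 days; tolling adds 28 days: March 15, 2030 + 28 days = April 12, 2030.
April 12, 2030 is a Friday and not a day on which the insurer's offices are closed, so no extension applies.
The deadline is April 12, 2030; the filing on April 16, 2030 is after that date.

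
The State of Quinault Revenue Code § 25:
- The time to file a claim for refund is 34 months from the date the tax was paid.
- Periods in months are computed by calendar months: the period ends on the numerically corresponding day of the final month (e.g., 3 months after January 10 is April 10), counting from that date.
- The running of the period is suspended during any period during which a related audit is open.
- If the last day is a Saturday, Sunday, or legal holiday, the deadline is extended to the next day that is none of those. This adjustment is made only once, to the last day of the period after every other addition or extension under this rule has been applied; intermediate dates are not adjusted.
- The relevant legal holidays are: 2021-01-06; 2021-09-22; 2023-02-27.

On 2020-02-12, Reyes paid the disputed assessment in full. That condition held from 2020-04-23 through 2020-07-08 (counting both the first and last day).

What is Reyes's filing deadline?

February 28, 2023

34 months after 2020-02-12 is December 12, 2022.
From April 23, 2020 through July 8, 2020 inclusive is 77 days; tolling adds 77 days: December 12, 2022 + 77 days = February 27, 2023.
February 27, 2023 is a listed holiday. The next qualifying day is February 28, 2023.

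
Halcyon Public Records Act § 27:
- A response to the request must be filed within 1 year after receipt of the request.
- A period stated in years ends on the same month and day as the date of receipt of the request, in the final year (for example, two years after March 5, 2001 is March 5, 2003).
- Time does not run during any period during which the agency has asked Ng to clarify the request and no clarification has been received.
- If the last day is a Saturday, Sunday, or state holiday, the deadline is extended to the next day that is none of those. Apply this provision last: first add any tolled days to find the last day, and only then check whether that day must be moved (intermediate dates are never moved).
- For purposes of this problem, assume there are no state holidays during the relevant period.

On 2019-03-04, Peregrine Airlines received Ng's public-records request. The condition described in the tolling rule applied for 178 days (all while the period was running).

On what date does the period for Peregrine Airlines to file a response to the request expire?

August 31, 2020

1 year after 2019-03-04 is March 4, 2020.
Tolling adds 178 days: March 4, 2020 + 178 days = August 29, 2020.
August 29, 2020 is Saturday; August 30, 2020 is Sunday. The next qualifying day is August 31, 2020.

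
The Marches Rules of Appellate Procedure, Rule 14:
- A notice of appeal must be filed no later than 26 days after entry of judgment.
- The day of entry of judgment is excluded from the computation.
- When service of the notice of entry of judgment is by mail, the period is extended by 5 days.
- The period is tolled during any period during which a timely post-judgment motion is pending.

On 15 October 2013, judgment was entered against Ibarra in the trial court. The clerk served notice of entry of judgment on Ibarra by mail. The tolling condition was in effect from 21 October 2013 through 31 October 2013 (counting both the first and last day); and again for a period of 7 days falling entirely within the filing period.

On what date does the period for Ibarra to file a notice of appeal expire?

26 days after 15 October 2013 is November 10, 2013.
Service was by mail, adding 5 days: November 10, 2013 + 5 days = November 15, 2013.
From October 21, 2013 through October 31, 2013 inclusive is 11 days; tolling adds 11 days: November 15, 2013 + 11 days = November 26, 2013.
Tolling adds 7 days: November 26, 2013 + 7 days = December 3, 2013.

December 3, 2013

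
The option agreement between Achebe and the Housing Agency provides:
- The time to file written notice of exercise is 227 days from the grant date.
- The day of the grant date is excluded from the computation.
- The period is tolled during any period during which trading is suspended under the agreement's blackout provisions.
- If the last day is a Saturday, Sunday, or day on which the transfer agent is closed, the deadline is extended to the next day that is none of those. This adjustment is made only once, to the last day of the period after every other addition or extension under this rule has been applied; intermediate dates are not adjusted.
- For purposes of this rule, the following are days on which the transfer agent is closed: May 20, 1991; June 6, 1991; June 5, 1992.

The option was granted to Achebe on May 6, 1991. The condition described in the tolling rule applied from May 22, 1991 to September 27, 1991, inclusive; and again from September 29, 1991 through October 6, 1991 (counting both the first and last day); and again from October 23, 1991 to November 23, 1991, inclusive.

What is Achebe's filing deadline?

June 8, 1992

227 days after May 6, 1991 is December 19, 1991.
From May 22, 1991 through September 27, 1991 inclusive is 129 days; tolling adds 129 days: December 19, 1991 + 129 days = April 26, 1992.
From September 29, 1991 through October 6, 1991 inclusive is 8 days; tolling adds 8 days: April 26, 1992 + 8 days = May 4, 1992.
From October 23, 1991 through November 23, 1991 inclusive is 32 days; tolling adds 32 days: May 4, 1992 + 32 days = June 5, 1992.
June 5, 1992 is a listed holiday; June 6, 1992 is Saturday; June 7, 1992 is Sunday. The next qualifying day is June 8, 1992.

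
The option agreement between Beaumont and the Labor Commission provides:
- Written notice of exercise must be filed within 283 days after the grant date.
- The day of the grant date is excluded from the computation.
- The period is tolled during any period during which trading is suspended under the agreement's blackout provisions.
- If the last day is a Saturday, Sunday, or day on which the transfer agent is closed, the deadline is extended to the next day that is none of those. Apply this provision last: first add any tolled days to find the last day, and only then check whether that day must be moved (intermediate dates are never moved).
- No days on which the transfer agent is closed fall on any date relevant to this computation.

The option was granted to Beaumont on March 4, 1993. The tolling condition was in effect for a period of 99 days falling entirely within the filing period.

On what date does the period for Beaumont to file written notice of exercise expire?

283 days after March 4, 1993 is December 12, 1993.
Tolling adds 99 days: December 12, 1993 + 99 days = March 21, 1994.
March 21, 1994 is a Monday and not a day on which the transfer agent is closed, so no extension applies.

March 21, 1994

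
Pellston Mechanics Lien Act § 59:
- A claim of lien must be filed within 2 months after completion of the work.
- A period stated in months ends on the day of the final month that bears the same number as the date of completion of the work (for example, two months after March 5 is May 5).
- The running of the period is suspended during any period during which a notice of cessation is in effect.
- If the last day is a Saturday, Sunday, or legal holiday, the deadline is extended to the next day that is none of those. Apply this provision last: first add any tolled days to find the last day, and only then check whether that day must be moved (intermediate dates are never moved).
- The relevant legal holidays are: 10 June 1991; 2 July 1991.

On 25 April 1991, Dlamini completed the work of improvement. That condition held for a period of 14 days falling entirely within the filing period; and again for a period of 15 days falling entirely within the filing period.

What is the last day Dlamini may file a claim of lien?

July 24, 1991

2 months after 25 April 1991 is June 25, 1991.
Tolling adds 14 days: June 25, 1991 + 14 days = July 9, 1991.
Tolling adds 15 days: July 9, 1991 + 15 days = July 24, 1991.
July 24, 1991 is a Wednesday and not a legal holiday, so no extension applies.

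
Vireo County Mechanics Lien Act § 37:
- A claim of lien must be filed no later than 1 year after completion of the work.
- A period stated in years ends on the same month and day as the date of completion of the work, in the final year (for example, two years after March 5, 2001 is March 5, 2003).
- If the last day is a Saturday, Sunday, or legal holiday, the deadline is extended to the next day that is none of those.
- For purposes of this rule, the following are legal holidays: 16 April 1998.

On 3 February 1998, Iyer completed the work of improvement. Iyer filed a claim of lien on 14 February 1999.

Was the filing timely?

1 year after 3 February 1998 is February 3, 1999.
February 3, 1999 is a Wednesday and not a legal holiday, so no extension applies.
The deadline is February 3, 1999; the filing on February 14, 1999 is after that date.

No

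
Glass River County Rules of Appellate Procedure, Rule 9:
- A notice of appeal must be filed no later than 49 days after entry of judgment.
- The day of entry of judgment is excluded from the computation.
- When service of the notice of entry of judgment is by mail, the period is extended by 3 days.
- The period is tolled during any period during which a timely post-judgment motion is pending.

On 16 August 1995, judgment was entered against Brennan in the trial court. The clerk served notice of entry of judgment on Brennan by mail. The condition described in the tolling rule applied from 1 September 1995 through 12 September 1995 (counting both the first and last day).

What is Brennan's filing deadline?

49 days after 16 August 1995 is October 4, 1995.
Service was by mail, adding 3 days: October 4, 1995 + 3 days = October 7, 1995.
From September 1, 1995 through September 12, 1995 inclusive is 12 days; tolling adds 12 days: October 7, 1995 + 12 days = October 19, 1995.

October 19, 1995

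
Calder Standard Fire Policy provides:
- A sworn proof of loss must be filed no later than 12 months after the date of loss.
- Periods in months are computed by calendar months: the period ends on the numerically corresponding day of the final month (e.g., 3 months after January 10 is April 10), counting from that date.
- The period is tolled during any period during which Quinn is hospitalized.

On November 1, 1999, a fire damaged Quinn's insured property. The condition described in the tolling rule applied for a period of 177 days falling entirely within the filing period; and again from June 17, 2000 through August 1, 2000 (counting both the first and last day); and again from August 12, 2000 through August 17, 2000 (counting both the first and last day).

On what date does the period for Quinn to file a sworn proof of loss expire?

June 18, 2001

12 months after November 1, 1999 is November 1, 2000.
Tolling adds 177 days: November 1, 2000 + 177 days = April 27, 2001.
From June 17, 2000 through August 1, 2000 inclusive is 46 days; tolling adds 46 days: April 27, 2001 + 46 days = June 12, 2001.
From August 12, 2000 through August 17, 2000 inclusive is 6 days; tolling adds 6 days: June 12, 2001 + 6 days = June 18, 2001.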